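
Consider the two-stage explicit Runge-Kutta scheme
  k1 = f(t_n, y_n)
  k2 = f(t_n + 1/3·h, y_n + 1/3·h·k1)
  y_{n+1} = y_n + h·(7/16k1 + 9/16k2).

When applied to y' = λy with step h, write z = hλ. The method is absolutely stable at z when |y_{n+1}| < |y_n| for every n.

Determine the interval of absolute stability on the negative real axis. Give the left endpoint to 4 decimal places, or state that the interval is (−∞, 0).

Set f=λy, z=hλ:
  k1=λy_n ⇒ h·k1=z·y_n;  k2=λ(1+1/3z)y_n ⇒ h·k2=z(1+1/3z)y_n
  y_{n+1}/y_n = 1 + 7/16z + 9/16z(1+1/3z) = 1 + z + 3/16z²
  R(z) = 1 + z + 3/16z².

Need |R(x)|<1, x<0.
x=-1.1: |R|=0.1269
R=1: x+3/16x²=0 ⇒ x=−16/3=-5.3333; min R=1−1/(4·3/16)=-0.3333>−1
Confirm numerically:
  x=-5.214: |R|=0.88334 <1
  x=-5.051: |R|=0.73261 <1
  x=-2.614: |R|=0.33281 <1
  x=-2.599: |R|=0.33247 <1
  x=-5.821: |R|=1.53226 >1
  x=-5.576: |R|=1.25371 >1
Stable set (-5.3333, 0).

(-5.3333, 0).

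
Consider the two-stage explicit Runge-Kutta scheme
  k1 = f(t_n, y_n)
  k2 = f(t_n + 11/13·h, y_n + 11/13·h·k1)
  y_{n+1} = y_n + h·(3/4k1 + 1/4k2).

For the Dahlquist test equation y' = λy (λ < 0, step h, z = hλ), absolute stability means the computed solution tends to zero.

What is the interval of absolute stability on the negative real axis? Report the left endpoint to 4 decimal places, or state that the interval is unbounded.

(-4.7273, 0).

On y'=λy, z=hλ:
  k1=λy_n ⇒ h·k1=z·y_n;  k2=λ(1+11/13z)y_n ⇒ h·k2=z(1+11/13z)y_n
  y_{n+1}/y_n = 1 + 3/4z + 1/4z(1+11/13z) = 1 + z + 11/52z²
  R(z) = 1 + z + 11/52z².

Find x<0 with |R(x)|<1.
x=-0.44: |R|=0.6010
R=1: x+11/52x²=0 ⇒ x=−52/11=-4.7273; min R=1−1/(4·11/52)=-0.1818>−1
Confirm numerically:
  x=-4.616: |R|=0.89135 <1
  x=-4.472: |R|=0.75851 <1
  x=-2.451: |R|=0.18020 <1
  x=-2.445: |R|=0.18042 <1
  x=-4.997: |R|=1.28512 >1
  x=-4.947: |R|=1.22994 >1
Interval (-4.7273, 0).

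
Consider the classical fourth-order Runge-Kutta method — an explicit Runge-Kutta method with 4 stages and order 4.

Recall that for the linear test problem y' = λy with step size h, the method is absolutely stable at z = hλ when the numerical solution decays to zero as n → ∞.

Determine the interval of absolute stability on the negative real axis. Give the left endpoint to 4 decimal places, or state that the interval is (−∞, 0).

(-2.7853, 0).

With y'=λy (z=hλ):
  order 4, 4-stage ⇒ R(z)=1+z+z^2/2+z^3/6+z^4/24
  (e.g. R(-1.41)=0.28154, |R|=0.28154)

Find x<0 with |R(x)|<1.
x=-1.41: |R|=0.2815
|R(-2.49)|=0.6387 |R(-1.77)|=0.2812 |R(-0.61)|=0.5440
Bisect:
  x_lo=-3.2429 |R|=1.9395  x_hi=-0.2535 |R|=0.7761
  mid=-1.74820 |R|=0.27861 →hi
  mid=-2.49555 |R|=0.64410 →hi
  mid=-2.86923 |R|=1.13410 →lo
  mid=-2.68239 |R|=0.85562 →hi
  mid=-2.77581 |R|=0.98579 →hi
  mid=-2.82252 |R|=1.05759 →lo
  mid=-2.79916 |R|=1.02111 →lo
  ...
  [-2.78529,-2.78511] ⇒ x*=-2.7853
Interval (-2.7853, 0).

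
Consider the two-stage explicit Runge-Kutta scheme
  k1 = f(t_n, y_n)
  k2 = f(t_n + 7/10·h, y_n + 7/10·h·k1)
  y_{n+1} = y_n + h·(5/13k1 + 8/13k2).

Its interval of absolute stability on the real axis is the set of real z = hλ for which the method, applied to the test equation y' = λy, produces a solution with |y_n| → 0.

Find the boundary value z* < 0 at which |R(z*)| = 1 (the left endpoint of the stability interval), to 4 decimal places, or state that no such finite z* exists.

Set f=λy, z=hλ:
  k1=λy_n ⇒ h·k1=z·y_n;  k2=λ(1+7/10z)y_n ⇒ h·k2=z(1+7/10z)y_n
  y_{n+1}/y_n = 1 + 5/13z + 8/13z(1+7/10z) = 1 + z + 28/65z²
  Hence R(z) = 1 + z + 28/65z².

Find x<0 with |R(x)|<1.
x=-1.1: |R|=0.4212
R=1: x+28/65x²=0 ⇒ x=−65/28=-2.3214; min R=1−1/(4·28/65)=0.4196>−1
Confirm numerically:
  x=-1.854: |R|=0.62669 <1
  x=-1.653: |R|=0.52404 <1
  x=-0.946: |R|=0.43950 <1
  x=-2.746: |R|=1.50222 >1
  x=-2.569: |R|=1.27397 >1
So |R|<1 on (-2.3214, 0).

z* = -2.3214.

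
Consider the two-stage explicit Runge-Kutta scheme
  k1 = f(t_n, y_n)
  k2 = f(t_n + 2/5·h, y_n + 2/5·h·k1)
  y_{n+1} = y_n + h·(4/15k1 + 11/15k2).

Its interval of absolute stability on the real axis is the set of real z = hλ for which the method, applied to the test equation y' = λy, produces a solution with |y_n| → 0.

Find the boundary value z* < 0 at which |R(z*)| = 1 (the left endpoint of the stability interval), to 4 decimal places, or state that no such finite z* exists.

On y'=λy, z=hλ:
  k1=λy_n ⇒ h·k1=z·y_n;  k2=λ(1+2/5z)y_n ⇒ h·k2=z(1+2/5z)y_n
  y_{n+1}/y_n = 1 + 4/15z + 11/15z(1+2/5z) = 1 + z + 22/75z²
  so R(z) = 1 + z + 22/75z².

Boundary: |R(x)|=1, x<0.
x=-1.58: |R|=0.1523
R=1: x+22/75x²=0 ⇒ x=−75/22=-3.4091; min R=1−1/(4·22/75)=0.1477>−1
Confirm numerically:
  x=-2.643: |R|=0.40607 <1
  x=-2.563: |R|=0.36390 <1
  x=-1.960: |R|=0.16687 <1
  x=-1.660: |R|=0.14831 <1
  x=-3.859: |R|=1.50929 >1
  x=-3.537: |R|=1.13271 >1
Stable set (-3.4091, 0).

left endpoint -3.4091.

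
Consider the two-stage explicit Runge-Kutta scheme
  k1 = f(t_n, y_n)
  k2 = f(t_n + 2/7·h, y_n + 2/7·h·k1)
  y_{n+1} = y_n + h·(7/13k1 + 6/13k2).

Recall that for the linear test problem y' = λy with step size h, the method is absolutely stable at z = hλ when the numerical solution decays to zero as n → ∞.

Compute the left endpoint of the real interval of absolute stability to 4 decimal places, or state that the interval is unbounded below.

z* = -7.5833.

With y'=λy (z=hλ):
  k1=λy_n ⇒ h·k1=z·y_n;  k2=λ(1+2/7z)y_n ⇒ h·k2=z(1+2/7z)y_n
  y_{n+1}/y_n = 1 + 7/13z + 6/13z(1+2/7z) = 1 + z + 12/91z²
  so R(z) = 1 + z + 12/91z².

Solve |R(x)|<1 on ℝ⁻.
x=-0.88: |R|=0.2221
R=1: x+12/91x²=0 ⇒ x=−91/12=-7.5833; min R=1−1/(4·12/91)=-0.8958>−1
Confirm numerically:
  x=-6.250: |R|=0.09890 <1
  x=-4.402: |R|=0.84671 <1
  x=-3.942: |R|=0.89285 <1
  x=-8.041: |R|=1.48529 >1
  x=-7.918: |R|=1.34944 >1
So |R|<1 on (-7.5833, 0).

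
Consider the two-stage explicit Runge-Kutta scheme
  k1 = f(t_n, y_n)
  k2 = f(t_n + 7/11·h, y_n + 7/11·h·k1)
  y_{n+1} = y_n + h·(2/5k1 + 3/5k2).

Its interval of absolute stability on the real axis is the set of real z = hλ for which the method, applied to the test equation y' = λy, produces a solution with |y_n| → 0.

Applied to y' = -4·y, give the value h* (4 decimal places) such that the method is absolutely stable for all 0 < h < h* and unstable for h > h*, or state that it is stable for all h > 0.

With y'=λy (z=hλ):
  k1=λy_n ⇒ h·k1=z·y_n;  k2=λ(1+7/11z)y_n ⇒ h·k2=z(1+7/11z)y_n
  y_{n+1}/y_n = 1 + 2/5z + 3/5z(1+7/11z) = 1 + z + 21/55z²
  so R(z) = 1 + z + 21/55z².

Boundary: |R(x)|=1, x<0.
x=-1.05: |R|=0.3710
R=1: x+21/55x²=0 ⇒ x=−55/21=-2.6190; min R=1−1/(4·21/55)=0.3452>−1
Confirm numerically:
  x=-1.782: |R|=0.43047 <1
  x=-1.528: |R|=0.36346 <1
  x=-1.255: |R|=0.34637 <1
  x=-3.195: |R|=1.70261 >1
  x=-2.926: |R|=1.34293 >1
So |R|<1 on (-2.6190, 0).

(-2.6190,0); λ=-4 ⇒ h* = (55/21)/4 = 0.6548.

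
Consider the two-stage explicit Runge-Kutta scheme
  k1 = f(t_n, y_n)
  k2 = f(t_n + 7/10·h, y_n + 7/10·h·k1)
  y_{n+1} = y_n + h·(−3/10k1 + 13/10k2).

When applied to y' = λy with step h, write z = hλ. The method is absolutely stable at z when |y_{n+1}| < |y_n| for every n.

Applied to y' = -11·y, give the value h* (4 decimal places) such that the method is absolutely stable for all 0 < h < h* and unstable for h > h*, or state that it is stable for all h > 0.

(-1.0989,0); λ=-11 ⇒ h* = (100/91)/11 = 0.0999.

Set f=λy, z=hλ:
  k1=λy_n ⇒ h·k1=z·y_n;  k2=λ(1+7/10z)y_n ⇒ h·k2=z(1+7/10z)y_n
  y_{n+1}/y_n = 1 − 3/10z + 13/10z(1+7/10z) = 1 + z + 91/100z²
  Hence R(z) = 1 + z + 91/100z².

Find x<0 with |R(x)|<1.
x=-1.25: |R|=1.1719
R=1: x+91/100x²=0 ⇒ x=−100/91=-1.0989; min R=1−1/(4·91/100)=0.7253>−1
Confirm numerically:
  x=-0.951: |R|=0.87200 <1
  x=-0.846: |R|=0.80530 <1
  x=-0.574: |R|=0.72582 <1
  x=-1.672: |R|=1.87198 >1
  x=-1.375: |R|=1.34547 >1
Stable set (-1.0989, 0).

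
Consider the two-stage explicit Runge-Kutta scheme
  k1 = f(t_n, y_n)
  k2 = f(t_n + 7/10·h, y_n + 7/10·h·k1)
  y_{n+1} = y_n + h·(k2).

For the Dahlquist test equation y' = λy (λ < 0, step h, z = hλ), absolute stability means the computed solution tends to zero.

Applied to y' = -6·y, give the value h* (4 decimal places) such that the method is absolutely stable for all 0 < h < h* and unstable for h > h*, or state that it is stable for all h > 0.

Test eqn y'=λy, z=hλ:
  k1=λy_n ⇒ h·k1=z·y_n;  k2=λ(1+7/10z)y_n ⇒ h·k2=z(1+7/10z)y_n
  y_{n+1}/y_n = 1 + z(1+7/10z) = 1 + z + 7/10z²
  Hence R(z) = 1 + z + 7/10z².

Find x<0 with |R(x)|<1.
x=-1.75: |R|=1.3937
R=1: x+7/10x²=0 ⇒ x=−10/7=-1.4286; min R=1−1/(4·7/10)=0.6429>−1
Confirm numerically:
  x=-1.382: |R|=0.95495 <1
  x=-1.336: |R|=0.91343 <1
  x=-1.080: |R|=0.73648 <1
  x=-1.940: |R|=1.69452 >1
  x=-1.938: |R|=1.69109 >1
So |R|<1 on (-1.4286, 0).

(-1.4286,0); λ=-6 ⇒ h* = (10/7)/6 = 0.2381.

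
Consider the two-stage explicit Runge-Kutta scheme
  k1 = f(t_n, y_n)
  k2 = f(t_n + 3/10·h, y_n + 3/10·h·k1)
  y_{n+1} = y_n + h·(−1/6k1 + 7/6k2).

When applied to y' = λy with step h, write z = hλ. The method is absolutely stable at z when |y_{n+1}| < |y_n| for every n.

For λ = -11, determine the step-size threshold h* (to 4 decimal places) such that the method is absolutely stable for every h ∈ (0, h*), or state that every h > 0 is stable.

Test eqn y'=λy, z=hλ:
  k1=λy_n ⇒ h·k1=z·y_n;  k2=λ(1+3/10z)y_n ⇒ h·k2=z(1+3/10z)y_n
  y_{n+1}/y_n = 1 − 1/6z + 7/6z(1+3/10z) = 1 + z + 7/20z²
  Hence R(z) = 1 + z + 7/20z².

Find x<0 with |R(x)|<1.
x=-0.7: |R|=0.4715
R=1: x+7/20x²=0 ⇒ x=−20/7=-2.8571; min R=1−1/(4·7/20)=0.2857>−1
Confirm numerically:
  x=-2.612: |R|=0.77589 <1
  x=-2.375: |R|=0.59922 <1
  x=-1.292: |R|=0.29224 <1
  x=-3.350: |R|=1.57787 >1
  x=-3.227: |R|=1.41774 >1
  x=-3.098: |R|=1.26116 >1
Stable set (-2.8571, 0).

(-2.8571,0); λ=-11 ⇒ h* = (20/7)/11 = 0.2597.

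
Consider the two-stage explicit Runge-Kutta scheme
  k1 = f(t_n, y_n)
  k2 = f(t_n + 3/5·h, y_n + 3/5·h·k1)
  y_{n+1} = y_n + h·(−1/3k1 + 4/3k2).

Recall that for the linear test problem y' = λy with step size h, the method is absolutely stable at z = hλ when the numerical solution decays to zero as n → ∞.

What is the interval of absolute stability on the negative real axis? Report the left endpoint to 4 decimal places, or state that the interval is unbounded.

z∈(-1.2500,0).

With y'=λy (z=hλ):
  k1=λy_n ⇒ h·k1=z·y_n;  k2=λ(1+3/5z)y_n ⇒ h·k2=z(1+3/5z)y_n
  y_{n+1}/y_n = 1 − 1/3z + 4/3z(1+3/5z) = 1 + z + 4/5z²
  R(z) = 1 + z + 4/5z².

Solve |R(x)|<1 on ℝ⁻.
x=-1.39: |R|=1.1557
R=1: x+4/5x²=0 ⇒ x=−5/4=-1.2500; min R=1−1/(4·4/5)=0.6875>−1
Confirm numerically:
  x=-1.145: |R|=0.90382 <1
  x=-0.850: |R|=0.72800 <1
  x=-0.700: |R|=0.69200 <1
  x=-1.639: |R|=1.51006 >1
  x=-1.461: |R|=1.24662 >1
  x=-1.325: |R|=1.07950 >1
Interval (-1.2500, 0).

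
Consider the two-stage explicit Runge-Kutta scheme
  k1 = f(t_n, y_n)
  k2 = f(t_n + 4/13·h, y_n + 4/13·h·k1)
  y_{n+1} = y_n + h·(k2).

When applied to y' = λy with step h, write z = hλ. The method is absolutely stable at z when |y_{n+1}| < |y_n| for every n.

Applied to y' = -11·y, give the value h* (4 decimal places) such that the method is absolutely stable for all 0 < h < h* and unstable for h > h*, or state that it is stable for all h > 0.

(-3.2500,0); λ=-11 ⇒ h* = (13/4)/11 = 0.2955.

With y'=λy (z=hλ):
  k1=λy_n ⇒ h·k1=z·y_n;  k2=λ(1+4/13z)y_n ⇒ h·k2=z(1+4/13z)y_n
  y_{n+1}/y_n = 1 + z(1+4/13z) = 1 + z + 4/13z²
  R(z) = 1 + z + 4/13z².

Solve |R(x)|<1 on ℝ⁻.
x=-0.31: |R|=0.7196
R=1: x+4/13x²=0 ⇒ x=−13/4=-3.2500; min R=1−1/(4·4/13)=0.1875>−1
Confirm numerically:
  x=-2.422: |R|=0.38295 <1
  x=-1.736: |R|=0.19129 <1
  x=-1.649: |R|=0.18768 <1
  x=-3.474: |R|=1.23944 >1
  x=-3.393: |R|=1.14929 >1
  x=-3.368: |R|=1.12228 >1
Interval (-3.2500, 0).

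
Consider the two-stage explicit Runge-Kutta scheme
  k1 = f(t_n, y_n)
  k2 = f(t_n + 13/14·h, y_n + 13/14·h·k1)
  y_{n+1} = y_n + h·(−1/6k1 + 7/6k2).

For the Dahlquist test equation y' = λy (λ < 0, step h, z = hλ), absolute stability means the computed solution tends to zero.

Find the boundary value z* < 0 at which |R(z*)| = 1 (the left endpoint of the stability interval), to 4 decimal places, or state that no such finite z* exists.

With y'=λy (z=hλ):
  k1=λy_n ⇒ h·k1=z·y_n;  k2=λ(1+13/14z)y_n ⇒ h·k2=z(1+13/14z)y_n
  y_{n+1}/y_n = 1 − 1/6z + 7/6z(1+13/14z) = 1 + z + 13/12z²
  so R(z) = 1 + z + 13/12z².

Boundary: |R(x)|=1, x<0.
x=-1.68: |R|=2.3776
R=1: x+13/12x²=0 ⇒ x=−12/13=-0.9231; min R=1−1/(4·13/12)=0.7692>−1
Confirm numerically:
  x=-0.536: |R|=0.77524 <1
  x=-0.424: |R|=0.77076 <1
  x=-0.400: |R|=0.77333 <1
  x=-1.459: |R|=1.84707 >1
  x=-1.435: |R|=1.79583 >1
  x=-0.955: |R|=1.03303 >1
So |R|<1 on (-0.9231, 0).

z* = -0.9231.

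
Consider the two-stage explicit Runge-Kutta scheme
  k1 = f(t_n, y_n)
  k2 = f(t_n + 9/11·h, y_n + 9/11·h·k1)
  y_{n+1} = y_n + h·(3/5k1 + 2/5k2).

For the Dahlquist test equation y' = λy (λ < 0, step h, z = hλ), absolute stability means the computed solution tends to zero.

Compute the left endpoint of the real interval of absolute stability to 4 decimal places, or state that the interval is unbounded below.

Test eqn y'=λy, z=hλ:
  k1=λy_n ⇒ h·k1=z·y_n;  k2=λ(1+9/11z)y_n ⇒ h·k2=z(1+9/11z)y_n
  y_{n+1}/y_n = 1 + 3/5z + 2/5z(1+9/11z) = 1 + z + 18/55z²
  Hence R(z) = 1 + z + 18/55z².

Solve |R(x)|<1 on ℝ⁻.
x=-1.1: |R|=0.2960
R=1: x+18/55x²=0 ⇒ x=−55/18=-3.0556; min R=1−1/(4·18/55)=0.2361>−1
Confirm numerically:
  x=-2.966: |R|=0.91307 <1
  x=-2.449: |R|=0.51385 <1
  x=-1.339: |R|=0.24777 <1
  x=-3.634: |R|=1.68795 >1
  x=-3.481: |R|=1.48468 >1
  x=-3.329: |R|=1.29792 >1
Stable set (-3.0556, 0).

left endpoint -3.0556.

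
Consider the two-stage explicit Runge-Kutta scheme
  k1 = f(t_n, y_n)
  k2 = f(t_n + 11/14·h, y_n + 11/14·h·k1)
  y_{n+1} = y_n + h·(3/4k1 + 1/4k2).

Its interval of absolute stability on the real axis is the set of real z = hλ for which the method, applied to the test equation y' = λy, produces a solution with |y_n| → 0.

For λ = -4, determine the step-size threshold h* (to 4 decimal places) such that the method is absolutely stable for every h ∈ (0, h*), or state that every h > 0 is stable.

(-5.0909,0); λ=-4 ⇒ h* = (56/11)/4 = 1.2727.

Set f=λy, z=hλ:
  k1=λy_n ⇒ h·k1=z·y_n;  k2=λ(1+11/14z)y_n ⇒ h·k2=z(1+11/14z)y_n
  y_{n+1}/y_n = 1 + 3/4z + 1/4z(1+11/14z) = 1 + z + 11/56z²
  R(z) = 1 + z + 11/56z².

Boundary: |R(x)|=1, x<0.
x=-1.1: |R|=0.1377
R=1: x+11/56x²=0 ⇒ x=−56/11=-5.0909; min R=1−1/(4·11/56)=-0.2727>−1
Confirm numerically:
  x=-4.735: |R|=0.66897 <1
  x=-4.091: |R|=0.19648 <1
  x=-3.810: |R|=0.04138 <1
  x=-2.719: |R|=0.26681 <1
  x=-5.421: |R|=1.35149 >1
  x=-5.209: |R|=1.12083 >1
  x=-5.153: |R|=1.06285 >1
Interval (-5.0909, 0).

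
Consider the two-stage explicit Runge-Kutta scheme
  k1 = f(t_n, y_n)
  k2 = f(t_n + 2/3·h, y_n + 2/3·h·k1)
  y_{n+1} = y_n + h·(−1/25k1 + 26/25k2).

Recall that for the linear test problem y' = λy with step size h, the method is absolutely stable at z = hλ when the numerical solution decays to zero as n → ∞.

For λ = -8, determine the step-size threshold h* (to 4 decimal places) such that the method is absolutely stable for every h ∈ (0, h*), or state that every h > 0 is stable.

(-1.4423,0); λ=-8 ⇒ h* = (75/52)/8 = 0.1803.

On y'=λy, z=hλ:
  k1=λy_n ⇒ h·k1=z·y_n;  k2=λ(1+2/3z)y_n ⇒ h·k2=z(1+2/3z)y_n
  y_{n+1}/y_n = 1 − 1/25z + 26/25z(1+2/3z) = 1 + z + 52/75z²
  so R(z) = 1 + z + 52/75z².

Find x<0 with |R(x)|<1.
x=-0.92: |R|=0.6668
R=1: x+52/75x²=0 ⇒ x=−75/52=-1.4423; min R=1−1/(4·52/75)=0.6394>−1
Confirm numerically:
  x=-1.085: |R|=0.73121 <1
  x=-1.073: |R|=0.72525 <1
  x=-1.070: |R|=0.72380 <1
  x=-0.846: |R|=0.65023 <1
  x=-1.955: |R|=1.69494 >1
  x=-1.616: |R|=1.19461 >1
Stable set (-1.4423, 0).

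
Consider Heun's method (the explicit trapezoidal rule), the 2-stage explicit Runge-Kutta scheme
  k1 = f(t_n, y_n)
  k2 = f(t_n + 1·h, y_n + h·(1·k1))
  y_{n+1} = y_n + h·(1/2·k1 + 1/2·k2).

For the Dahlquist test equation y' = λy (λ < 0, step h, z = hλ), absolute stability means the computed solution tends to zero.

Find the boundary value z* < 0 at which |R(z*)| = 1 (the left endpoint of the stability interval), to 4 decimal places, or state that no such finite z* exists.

left endpoint -2.0000.

On y'=λy, z=hλ:
  order 2, 2-stage ⇒ R(z)=1+z+z^2/2
  (e.g. R(-1.25)=0.53125, |R|=0.53125)

Boundary: |R(x)|=1, x<0.
x=-1.25: |R|=0.5312
|R(-2.13)|=1.1384 |R(-1.38)|=0.5722 |R(-1.03)|=0.5005
Bisect:
  x_lo=-2.7193 |R|=1.9780  x_hi=-0.3050 |R|=0.7415
  mid=-1.51214 |R|=0.63115 →hi
  mid=-2.11573 |R|=1.12243 →lo
  mid=-1.81394 |R|=0.83125 →hi
  mid=-1.96484 |R|=0.96545 →hi
  mid=-2.04028 |R|=1.04110 →lo
  mid=-2.00256 |R|=1.00256 →lo
  mid=-1.98370 |R|=0.98383 →hi
  ...
  [-2.00006,-1.99991] ⇒ x*=-2.0000
So |R|<1 on (-2.0000, 0).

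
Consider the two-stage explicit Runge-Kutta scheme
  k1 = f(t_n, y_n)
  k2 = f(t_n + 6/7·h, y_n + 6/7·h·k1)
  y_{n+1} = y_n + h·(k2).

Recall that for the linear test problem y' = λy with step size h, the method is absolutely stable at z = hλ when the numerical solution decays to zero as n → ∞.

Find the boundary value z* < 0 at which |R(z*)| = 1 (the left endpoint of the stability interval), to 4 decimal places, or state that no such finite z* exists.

Test eqn y'=λy, z=hλ:
  k1=λy_n ⇒ h·k1=z·y_n;  k2=λ(1+6/7z)y_n ⇒ h·k2=z(1+6/7z)y_n
  y_{n+1}/y_n = 1 + z(1+6/7z) = 1 + z + 6/7z²
  ⇒ R(z) = 1 + z + 6/7z².

Solve |R(x)|<1 on ℝ⁻.
x=-1.25: |R|=1.0893
R=1: x+6/7x²=0 ⇒ x=−7/6=-1.1667; min R=1−1/(4·6/7)=0.7083>−1
Confirm numerically:
  x=-1.129: |R|=0.96355 <1
  x=-0.879: |R|=0.78326 <1
  x=-0.812: |R|=0.75315 <1
  x=-0.612: |R|=0.70904 <1
  x=-1.743: |R|=1.86104 >1
  x=-1.359: |R|=1.22404 >1
Interval (-1.1667, 0).

z* = -1.1667.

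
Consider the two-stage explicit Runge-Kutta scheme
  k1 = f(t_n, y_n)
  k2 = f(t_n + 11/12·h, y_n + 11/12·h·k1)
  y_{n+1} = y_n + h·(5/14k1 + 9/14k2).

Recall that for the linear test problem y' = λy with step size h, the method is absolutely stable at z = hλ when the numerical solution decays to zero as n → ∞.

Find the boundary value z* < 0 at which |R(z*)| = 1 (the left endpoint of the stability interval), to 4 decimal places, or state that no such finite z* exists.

On y'=λy, z=hλ:
  k1=λy_n ⇒ h·k1=z·y_n;  k2=λ(1+11/12z)y_n ⇒ h·k2=z(1+11/12z)y_n
  y_{n+1}/y_n = 1 + 5/14z + 9/14z(1+11/12z) = 1 + z + 33/56z²
  so R(z) = 1 + z + 33/56z².

Need |R(x)|<1, x<0.
x=-0.41: |R|=0.6891
R=1: x+33/56x²=0 ⇒ x=−56/33=-1.6970; min R=1−1/(4·33/56)=0.5758>−1
Confirm numerically:
  x=-1.475: |R|=0.80706 <1
  x=-1.226: |R|=0.65974 <1
  x=-1.119: |R|=0.61888 <1
  x=-0.881: |R|=0.57638 <1
  x=-2.060: |R|=1.44069 >1
  x=-2.049: |R|=1.42506 >1
  x=-1.920: |R|=1.25234 >1
Interval (-1.6970, 0).

z* = -1.6970.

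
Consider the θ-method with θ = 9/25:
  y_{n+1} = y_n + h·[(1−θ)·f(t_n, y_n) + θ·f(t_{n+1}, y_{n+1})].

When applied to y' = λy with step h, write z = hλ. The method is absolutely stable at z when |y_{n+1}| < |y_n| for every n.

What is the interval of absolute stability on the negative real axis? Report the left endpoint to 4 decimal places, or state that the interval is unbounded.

z∈(-7.1429,0).

Test eqn y'=λy, z=hλ:
  y_{n+1} = y_n + z·[16/25·y_n + 9/25·y_{n+1}] ⇒ (1 − 9/25z)y_{n+1} = (1 + 16/25z)y_n
  R(z) = (1 + 16/25z)/(1 − 9/25z).

Need |R(x)|<1, x<0.
x=-0.92: |R|=0.3089
R=−1: 1+16/25x = −1+9/25x ⇒ -7/25x=2 ⇒ x=2/(-7/25)=-7.1429
Confirm numerically:
  x=-6.729: |R|=0.96614 <1
  x=-5.448: |R|=0.83974 <1
  x=-3.160: |R|=0.47829 <1
  x=-7.225: |R|=1.00639 >1
  x=-7.219: |R|=1.00592 >1
Interval (-7.1429, 0).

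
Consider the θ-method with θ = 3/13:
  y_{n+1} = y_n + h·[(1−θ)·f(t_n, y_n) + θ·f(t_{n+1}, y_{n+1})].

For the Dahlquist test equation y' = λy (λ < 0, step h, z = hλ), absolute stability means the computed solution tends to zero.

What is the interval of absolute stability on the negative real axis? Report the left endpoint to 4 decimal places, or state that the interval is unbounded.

On y'=λy, z=hλ:
  y_{n+1} = y_n + z·[10/13·y_n + 3/13·y_{n+1}] ⇒ (1 − 3/13z)y_{n+1} = (1 + 10/13z)y_n
  so R(z) = (1 + 10/13z)/(1 − 3/13z).

Find x<0 with |R(x)|<1.
x=-0.57: |R|=0.4963
R=−1: 1+10/13x = −1+3/13x ⇒ -7/13x=2 ⇒ x=2/(-7/13)=-3.7143
Confirm numerically:
  x=-3.096: |R|=0.80581 <1
  x=-3.089: |R|=0.80343 <1
  x=-2.669: |R|=0.65169 <1
  x=-1.868: |R|=0.30531 <1
  x=-3.977: |R|=1.07376 >1
  x=-3.756: |R|=1.01203 >1
So |R|<1 on (-3.7143, 0).

z∈(-3.7143,0).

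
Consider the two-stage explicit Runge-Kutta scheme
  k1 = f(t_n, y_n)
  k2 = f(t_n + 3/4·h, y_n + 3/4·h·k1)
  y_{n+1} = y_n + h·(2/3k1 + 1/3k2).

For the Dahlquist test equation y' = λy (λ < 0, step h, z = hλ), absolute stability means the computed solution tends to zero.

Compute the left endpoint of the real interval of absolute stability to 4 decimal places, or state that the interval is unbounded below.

z* = -4.0000.

On y'=λy, z=hλ:
  k1=λy_n ⇒ h·k1=z·y_n;  k2=λ(1+3/4z)y_n ⇒ h·k2=z(1+3/4z)y_n
  y_{n+1}/y_n = 1 + 2/3z + 1/3z(1+3/4z) = 1 + z + 1/4z²
  R(z) = 1 + z + 1/4z².

Solve |R(x)|<1 on ℝ⁻.
x=-1.44: |R|=0.0784
R=1: x+1/4x²=0 ⇒ x=−4=-4.0000; min R=1−1/(4·1/4)=0.0000>−1
Confirm numerically:
  x=-3.444: |R|=0.52128 <1
  x=-2.725: |R|=0.13141 <1
  x=-2.549: |R|=0.07535 <1
  x=-4.120: |R|=1.12360 >1
  x=-4.059: |R|=1.05987 >1
So |R|<1 on (-4.0000, 0).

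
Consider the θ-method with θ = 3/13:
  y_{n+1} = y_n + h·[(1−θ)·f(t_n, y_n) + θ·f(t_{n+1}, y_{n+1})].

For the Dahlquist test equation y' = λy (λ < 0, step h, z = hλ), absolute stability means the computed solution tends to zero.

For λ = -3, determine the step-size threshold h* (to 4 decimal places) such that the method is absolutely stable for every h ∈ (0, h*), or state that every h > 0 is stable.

(-3.7143,0); λ=-3 ⇒ h* = (26/7)/3 = 1.2381.

On y'=λy, z=hλ:
  y_{n+1} = y_n + z·[10/13·y_n + 3/13·y_{n+1}] ⇒ (1 − 3/13z)y_{n+1} = (1 + 10/13z)y_n
  so R(z) = (1 + 10/13z)/(1 − 3/13z).

Need |R(x)|<1, x<0.
x=-0.67: |R|=0.4197
R=−1: 1+10/13x = −1+3/13x ⇒ -7/13x=2 ⇒ x=2/(-7/13)=-3.7143
Confirm numerically:
  x=-3.534: |R|=0.94653 <1
  x=-3.355: |R|=0.89096 <1
  x=-2.827: |R|=0.71086 <1
  x=-2.101: |R|=0.41496 <1
  x=-4.149: |R|=1.11958 >1
  x=-4.080: |R|=1.10143 >1
Stable set (-3.7143, 0).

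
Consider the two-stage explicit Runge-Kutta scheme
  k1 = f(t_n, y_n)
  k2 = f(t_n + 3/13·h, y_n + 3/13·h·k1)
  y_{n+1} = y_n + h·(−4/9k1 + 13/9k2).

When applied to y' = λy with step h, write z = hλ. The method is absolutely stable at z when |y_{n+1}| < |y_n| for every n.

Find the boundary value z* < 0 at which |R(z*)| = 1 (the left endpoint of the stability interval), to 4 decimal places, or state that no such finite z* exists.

With y'=λy (z=hλ):
  k1=λy_n ⇒ h·k1=z·y_n;  k2=λ(1+3/13z)y_n ⇒ h·k2=z(1+3/13z)y_n
  y_{n+1}/y_n = 1 − 4/9z + 13/9z(1+3/13z) = 1 + z + 1/3z²
  ⇒ R(z) = 1 + z + 1/3z².

Solve |R(x)|<1 on ℝ⁻.
x=-0.9: |R|=0.3700
R=1: x+1/3x²=0 ⇒ x=−3=-3.0000; min R=1−1/(4·1/3)=0.2500>−1
Confirm numerically:
  x=-2.450: |R|=0.55083 <1
  x=-2.289: |R|=0.45751 <1
  x=-1.842: |R|=0.28899 <1
  x=-1.508: |R|=0.25002 <1
  x=-3.392: |R|=1.44322 >1
  x=-3.206: |R|=1.22015 >1
So |R|<1 on (-3.0000, 0).

z* = -3.0000.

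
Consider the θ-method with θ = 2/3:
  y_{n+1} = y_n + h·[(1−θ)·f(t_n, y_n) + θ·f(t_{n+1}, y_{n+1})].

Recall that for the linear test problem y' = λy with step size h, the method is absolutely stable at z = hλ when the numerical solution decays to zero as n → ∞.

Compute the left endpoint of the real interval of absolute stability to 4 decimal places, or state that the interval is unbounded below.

Test eqn y'=λy, z=hλ:
  y_{n+1} = y_n + z·[1/3·y_n + 2/3·y_{n+1}] ⇒ (1 − 2/3z)y_{n+1} = (1 + 1/3z)y_n
  so R(z) = (1 + 1/3z)/(1 − 2/3z).

Need |R(x)|<1, x<0.
x=-0.86: |R|=0.4534
x=-2: |R|=0.1429
x=-10: |R|=0.3043
x=-100: |R|=0.4778
θ=2/3≥1/2 ⇒ |1+1/3x|<|1−2/3x| ∀x<0 ⇒ unbounded interval.

unbounded; (−∞, 0).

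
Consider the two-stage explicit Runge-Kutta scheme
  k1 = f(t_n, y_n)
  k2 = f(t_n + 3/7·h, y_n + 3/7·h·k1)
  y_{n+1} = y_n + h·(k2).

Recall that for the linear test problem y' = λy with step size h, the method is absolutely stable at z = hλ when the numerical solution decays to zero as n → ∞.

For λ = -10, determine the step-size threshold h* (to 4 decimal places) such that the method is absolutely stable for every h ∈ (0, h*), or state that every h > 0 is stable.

On y'=λy, z=hλ:
  k1=λy_n ⇒ h·k1=z·y_n;  k2=λ(1+3/7z)y_n ⇒ h·k2=z(1+3/7z)y_n
  y_{n+1}/y_n = 1 + z(1+3/7z) = 1 + z + 3/7z²
  so R(z) = 1 + z + 3/7z².

Solve |R(x)|<1 on ℝ⁻.
x=-0.43: |R|=0.6492
R=1: x+3/7x²=0 ⇒ x=−7/3=-2.3333; min R=1−1/(4·3/7)=0.4167>−1
Confirm numerically:
  x=-2.160: |R|=0.83954 <1
  x=-1.163: |R|=0.41667 <1
  x=-1.099: |R|=0.41863 <1
  x=-2.576: |R|=1.26790 >1
  x=-2.551: |R|=1.23797 >1
  x=-2.545: |R|=1.23087 >1
Stable set (-2.3333, 0).

(-2.3333,0); λ=-10 ⇒ h* = (7/3)/10 = 0.2333.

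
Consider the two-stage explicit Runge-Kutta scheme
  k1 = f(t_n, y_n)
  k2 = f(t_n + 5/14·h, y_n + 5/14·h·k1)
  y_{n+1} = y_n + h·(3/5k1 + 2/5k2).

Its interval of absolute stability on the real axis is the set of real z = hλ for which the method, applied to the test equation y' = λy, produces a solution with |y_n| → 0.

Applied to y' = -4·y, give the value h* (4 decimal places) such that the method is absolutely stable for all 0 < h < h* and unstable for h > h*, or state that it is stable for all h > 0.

Test eqn y'=λy, z=hλ:
  k1=λy_n ⇒ h·k1=z·y_n;  k2=λ(1+5/14z)y_n ⇒ h·k2=z(1+5/14z)y_n
  y_{n+1}/y_n = 1 + 3/5z + 2/5z(1+5/14z) = 1 + z + 1/7z²
  ⇒ R(z) = 1 + z + 1/7z².

Need |R(x)|<1, x<0.
x=-0.65: |R|=0.4104
R=1: x+1/7x²=0 ⇒ x=−7=-7.0000; min R=1−1/(4·1/7)=-0.7500>−1
Confirm numerically:
  x=-5.420: |R|=0.22337 <1
  x=-4.529: |R|=0.59874 <1
  x=-3.530: |R|=0.74987 <1
  x=-7.327: |R|=1.34228 >1
  x=-7.210: |R|=1.21630 >1
Interval (-7.0000, 0).

(-7.0000,0); λ=-4 ⇒ h* = (7)/4 = 1.7500.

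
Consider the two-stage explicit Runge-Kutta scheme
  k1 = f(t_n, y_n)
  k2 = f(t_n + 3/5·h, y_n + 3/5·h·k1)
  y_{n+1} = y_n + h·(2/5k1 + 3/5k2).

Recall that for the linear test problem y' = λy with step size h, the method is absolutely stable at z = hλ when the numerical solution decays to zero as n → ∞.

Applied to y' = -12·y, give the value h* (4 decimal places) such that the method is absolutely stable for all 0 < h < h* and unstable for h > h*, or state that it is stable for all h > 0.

Set f=λy, z=hλ:
  k1=λy_n ⇒ h·k1=z·y_n;  k2=λ(1+3/5z)y_n ⇒ h·k2=z(1+3/5z)y_n
  y_{n+1}/y_n = 1 + 2/5z + 3/5z(1+3/5z) = 1 + z + 9/25z²
  ⇒ R(z) = 1 + z + 9/25z².

Need |R(x)|<1, x<0.
x=-1.24: |R|=0.3135
R=1: x+9/25x²=0 ⇒ x=−25/9=-2.7778; min R=1−1/(4·9/25)=0.3056>−1
Confirm numerically:
  x=-2.681: |R|=0.90659 <1
  x=-1.997: |R|=0.43868 <1
  x=-1.464: |R|=0.30759 <1
  x=-1.208: |R|=0.31734 <1
  x=-3.271: |R|=1.58080 >1
  x=-3.010: |R|=1.25164 >1
  x=-2.944: |R|=1.17617 >1
Stable set (-2.7778, 0).

(-2.7778,0); λ=-12 ⇒ h* = (25/9)/12 = 0.2315.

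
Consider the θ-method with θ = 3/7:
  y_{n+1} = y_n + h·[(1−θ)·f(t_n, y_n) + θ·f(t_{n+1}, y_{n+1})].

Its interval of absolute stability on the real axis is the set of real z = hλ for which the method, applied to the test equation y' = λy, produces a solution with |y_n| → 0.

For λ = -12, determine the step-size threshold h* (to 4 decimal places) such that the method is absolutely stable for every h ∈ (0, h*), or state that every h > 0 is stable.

Test eqn y'=λy, z=hλ:
  y_{n+1} = y_n + z·[4/7·y_n + 3/7·y_{n+1}] ⇒ (1 − 3/7z)y_{n+1} = (1 + 4/7z)y_n
  so R(z) = (1 + 4/7z)/(1 − 3/7z).

Find x<0 with |R(x)|<1.
x=-1.54: |R|=0.0723
R=−1: 1+4/7x = −1+3/7x ⇒ -1/7x=2 ⇒ x=2/(-1/7)=-14.0000
Confirm numerically:
  x=-13.115: |R|=0.98090 <1
  x=-10.909: |R|=0.92219 <1
  x=-10.767: |R|=0.91774 <1
  x=-9.080: |R|=0.85631 <1
  x=-14.243: |R|=1.00489 >1
  x=-14.086: |R|=1.00175 >1
Interval (-14.0000, 0).

(-14.0000,0); λ=-12 ⇒ h* = (14)/12 = 1.1667.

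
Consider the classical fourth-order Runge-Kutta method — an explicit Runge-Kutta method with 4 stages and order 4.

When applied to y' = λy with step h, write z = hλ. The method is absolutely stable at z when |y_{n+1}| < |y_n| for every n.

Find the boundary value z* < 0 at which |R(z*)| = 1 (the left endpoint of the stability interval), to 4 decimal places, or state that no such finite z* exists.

z* = -2.7853.

Test eqn y'=λy, z=hλ:
  order 4, 4-stage ⇒ R(z)=1+z+z^2/2+z^3/6+z^4/24
  (e.g. R(-0.81)=0.44741, |R|=0.44741)

Find x<0 with |R(x)|<1.
x=-0.81: |R|=0.4474
|R(-2.88)|=1.1524 |R(-1.51)|=0.2728 |R(-0.57)|=0.5660
Bisect:
  x_lo=-3.3344 |R|=2.1965  x_hi=-0.1591 |R|=0.8529
  mid=-1.74674 |R|=0.27845 →hi
  mid=-2.54056 |R|=0.68950 →hi
  mid=-2.93747 |R|=1.25474 →lo
  mid=-2.73901 |R|=0.93244 →hi
  mid=-2.83824 |R|=1.08281 →lo
  mid=-2.78863 |R|=1.00504 →lo
  mid=-2.76382 |R|=0.96810 →hi
  mid=-2.77622 |R|=0.98641 →hi
  mid=-2.78243 |R|=0.99568 →hi
  ...
  [-2.78533,-2.78514] ⇒ x*=-2.7853
Interval (-2.7853, 0).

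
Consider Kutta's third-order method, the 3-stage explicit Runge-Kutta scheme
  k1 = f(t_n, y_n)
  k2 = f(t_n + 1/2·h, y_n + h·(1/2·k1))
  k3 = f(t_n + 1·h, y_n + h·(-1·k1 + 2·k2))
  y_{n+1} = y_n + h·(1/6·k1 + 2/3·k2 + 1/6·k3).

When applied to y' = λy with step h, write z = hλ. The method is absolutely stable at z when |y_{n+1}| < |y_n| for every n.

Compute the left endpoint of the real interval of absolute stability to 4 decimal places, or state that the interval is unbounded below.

z* = -2.5127.

Test eqn y'=λy, z=hλ:
  order 3, 3-stage ⇒ R(z)=1+z+z^2/2+z^3/6
  (e.g. R(-1.4)=0.12267, |R|=0.12267)

Solve |R(x)|<1 on ℝ⁻.
x=-1.4: |R|=0.1227
|R(-2.25)|=0.6172 |R(-1.14)|=0.2629 |R(-1.12)|=0.2730
Bisect:
  x_lo=-3.1989 |R|=2.5380  x_hi=-0.2472 |R|=0.7809
  mid=-1.72301 |R|=0.09116 →hi
  mid=-2.46094 |R|=0.91683 →hi
  mid=-2.82990 |R|=1.60287 →lo
  mid=-2.64542 |R|=1.23185 →lo
  mid=-2.55318 |R|=1.06773 →lo
  mid=-2.50706 |R|=0.99068 →hi
  mid=-2.53012 |R|=1.02880 →lo
  mid=-2.51859 |R|=1.00964 →lo
  mid=-2.51282 |R|=1.00013 →lo
  ...
  [-2.51282,-2.51264] ⇒ x*=-2.5127
Stable set (-2.5127, 0).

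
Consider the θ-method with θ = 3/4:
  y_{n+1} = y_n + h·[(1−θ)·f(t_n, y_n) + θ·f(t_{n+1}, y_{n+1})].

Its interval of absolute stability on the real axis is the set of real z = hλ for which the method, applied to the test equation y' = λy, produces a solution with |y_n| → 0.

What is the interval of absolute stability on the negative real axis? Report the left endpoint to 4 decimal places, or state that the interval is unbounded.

interval (−∞, 0).

With y'=λy (z=hλ):
  y_{n+1} = y_n + z·[1/4·y_n + 3/4·y_{n+1}] ⇒ (1 − 3/4z)y_{n+1} = (1 + 1/4z)y_n
  ⇒ R(z) = (1 + 1/4z)/(1 − 3/4z).

Find x<0 with |R(x)|<1.
x=-1.79: |R|=0.2359
x=-2: |R|=0.2000
x=-10: |R|=0.1765
x=-100: |R|=0.3158
θ=3/4≥1/2 ⇒ |1+1/4x|<|1−3/4x| ∀x<0 ⇒ interval (−∞,0).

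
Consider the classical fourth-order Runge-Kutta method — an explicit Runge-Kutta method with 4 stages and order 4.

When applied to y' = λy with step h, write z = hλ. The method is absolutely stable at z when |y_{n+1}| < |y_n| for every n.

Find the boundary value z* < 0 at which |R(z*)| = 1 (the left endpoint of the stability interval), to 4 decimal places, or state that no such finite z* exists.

Test eqn y'=λy, z=hλ:
  order 4, 4-stage ⇒ R(z)=1+z+z^2/2+z^3/6+z^4/24
  (e.g. R(-0.67)=0.51272, |R|=0.51272)

Find x<0 with |R(x)|<1.
x=-0.67: |R|=0.5127
|R(-2.7)|=0.8788 |R(-2.37)|=0.5343 |R(-1.62)|=0.2706
Bisect:
  x_lo=-3.3144 |R|=2.1382  x_hi=-0.2972 |R|=0.7429
  mid=-1.80579 |R|=0.28629 →hi
  mid=-2.56010 |R|=0.71028 →hi
  mid=-2.93726 |R|=1.25435 →lo
  mid=-2.74868 |R|=0.94619 →hi
  mid=-2.84297 |R|=1.09049 →lo
  mid=-2.79582 |R|=1.01599 →lo
  mid=-2.77225 |R|=0.98051 →hi
  mid=-2.78404 |R|=0.99811 →hi
  mid=-2.78993 |R|=1.00701 →lo
  mid=-2.78698 |R|=1.00255 →lo
  ...
  [-2.78533,-2.78514] ⇒ x*=-2.7853
Interval (-2.7853, 0).

left endpoint -2.7853.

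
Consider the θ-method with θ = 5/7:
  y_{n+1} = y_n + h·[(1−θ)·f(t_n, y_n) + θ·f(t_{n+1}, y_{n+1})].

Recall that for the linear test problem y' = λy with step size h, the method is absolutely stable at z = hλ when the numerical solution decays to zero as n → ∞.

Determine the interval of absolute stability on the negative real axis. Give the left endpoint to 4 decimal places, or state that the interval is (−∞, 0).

With y'=λy (z=hλ):
  y_{n+1} = y_n + z·[2/7·y_n + 5/7·y_{n+1}] ⇒ (1 − 5/7z)y_{n+1} = (1 + 2/7z)y_n
  Hence R(z) = (1 + 2/7z)/(1 − 5/7z).

Find x<0 with |R(x)|<1.
x=-0.73: |R|=0.5202
x=-2: |R|=0.1765
x=-10: |R|=0.2281
x=-100: |R|=0.3807
θ=5/7≥1/2 ⇒ |1+2/7x|<|1−5/7x| ∀x<0 ⇒ interval (−∞,0).

unbounded; (−∞, 0).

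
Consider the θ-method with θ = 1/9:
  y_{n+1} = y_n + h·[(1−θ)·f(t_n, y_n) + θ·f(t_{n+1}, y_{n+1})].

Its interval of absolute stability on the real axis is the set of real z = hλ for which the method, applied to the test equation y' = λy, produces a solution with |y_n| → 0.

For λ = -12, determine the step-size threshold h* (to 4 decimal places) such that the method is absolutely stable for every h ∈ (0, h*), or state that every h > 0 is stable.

With y'=λy (z=hλ):
  y_{n+1} = y_n + z·[8/9·y_n + 1/9·y_{n+1}] ⇒ (1 − 1/9z)y_{n+1} = (1 + 8/9z)y_n
  ⇒ R(z) = (1 + 8/9z)/(1 − 1/9z).

Find x<0 with |R(x)|<1.
x=-0.63: |R|=0.4112
R=−1: 1+8/9x = −1+1/9x ⇒ -7/9x=2 ⇒ x=2/(-7/9)=-2.5714
Confirm numerically:
  x=-1.727: |R|=0.44896 <1
  x=-1.722: |R|=0.44544 <1
  x=-1.469: |R|=0.26287 <1
  x=-1.279: |R|=0.11986 <1
  x=-2.769: |R|=1.11751 >1
  x=-2.751: |R|=1.10697 >1
Interval (-2.5714, 0).

(-2.5714,0); λ=-12 ⇒ h* = (18/7)/12 = 0.2143.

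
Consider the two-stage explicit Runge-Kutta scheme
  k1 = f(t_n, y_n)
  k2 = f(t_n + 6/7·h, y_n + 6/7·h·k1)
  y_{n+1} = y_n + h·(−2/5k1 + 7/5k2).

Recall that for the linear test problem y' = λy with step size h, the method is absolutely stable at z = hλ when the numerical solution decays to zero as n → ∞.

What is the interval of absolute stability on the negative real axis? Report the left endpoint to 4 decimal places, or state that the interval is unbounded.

Set f=λy, z=hλ:
  k1=λy_n ⇒ h·k1=z·y_n;  k2=λ(1+6/7z)y_n ⇒ h·k2=z(1+6/7z)y_n
  y_{n+1}/y_n = 1 − 2/5z + 7/5z(1+6/7z) = 1 + z + 6/5z²
  Hence R(z) = 1 + z + 6/5z².

Boundary: |R(x)|=1, x<0.
x=-1.26: |R|=1.6451
R=1: x+6/5x²=0 ⇒ x=−5/6=-0.8333; min R=1−1/(4·6/5)=0.7917>−1
Confirm numerically:
  x=-0.594: |R|=0.82940 <1
  x=-0.483: |R|=0.79695 <1
  x=-0.350: |R|=0.79700 <1
  x=-1.136: |R|=1.41260 >1
  x=-1.055: |R|=1.28063 >1
Stable set (-0.8333, 0).

z∈(-0.8333,0).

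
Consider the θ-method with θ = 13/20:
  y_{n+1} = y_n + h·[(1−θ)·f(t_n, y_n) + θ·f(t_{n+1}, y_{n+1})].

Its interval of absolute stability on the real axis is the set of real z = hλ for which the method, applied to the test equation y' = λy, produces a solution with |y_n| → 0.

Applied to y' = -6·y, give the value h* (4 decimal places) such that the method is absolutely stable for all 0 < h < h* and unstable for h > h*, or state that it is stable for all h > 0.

Test eqn y'=λy, z=hλ:
  y_{n+1} = y_n + z·[7/20·y_n + 13/20·y_{n+1}] ⇒ (1 − 13/20z)y_{n+1} = (1 + 7/20z)y_n
  Hence R(z) = (1 + 7/20z)/(1 − 13/20z).

Need |R(x)|<1, x<0.
x=-0.68: |R|=0.5284
x=-2: |R|=0.1304
x=-10: |R|=0.3333
x=-100: |R|=0.5152
θ=13/20≥1/2 ⇒ |1+7/20x|<|1−13/20x| ∀x<0 ⇒ interval (−∞,0).

unbounded; (−∞, 0). Any h>0 works for λ=-6.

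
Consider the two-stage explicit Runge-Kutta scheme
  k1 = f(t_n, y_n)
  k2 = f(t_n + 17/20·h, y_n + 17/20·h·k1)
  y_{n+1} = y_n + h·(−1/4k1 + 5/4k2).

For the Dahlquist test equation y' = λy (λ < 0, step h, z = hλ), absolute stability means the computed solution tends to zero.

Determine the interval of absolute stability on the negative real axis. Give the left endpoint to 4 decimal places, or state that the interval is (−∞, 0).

Test eqn y'=λy, z=hλ:
  k1=λy_n ⇒ h·k1=z·y_n;  k2=λ(1+17/20z)y_n ⇒ h·k2=z(1+17/20z)y_n
  y_{n+1}/y_n = 1 − 1/4z + 5/4z(1+17/20z) = 1 + z + 17/16z²
  Hence R(z) = 1 + z + 17/16z².

Boundary: |R(x)|=1, x<0.
x=-0.98: |R|=1.0404
R=1: x+17/16x²=0 ⇒ x=−16/17=-0.9412; min R=1−1/(4·17/16)=0.7647>−1
Confirm numerically:
  x=-0.905: |R|=0.96521 <1
  x=-0.528: |R|=0.76821 <1
  x=-0.489: |R|=0.76507 <1
  x=-0.485: |R|=0.76493 <1
  x=-1.452: |R|=1.78807 >1
  x=-1.170: |R|=1.28446 >1
Stable set (-0.9412, 0).

z∈(-0.9412,0).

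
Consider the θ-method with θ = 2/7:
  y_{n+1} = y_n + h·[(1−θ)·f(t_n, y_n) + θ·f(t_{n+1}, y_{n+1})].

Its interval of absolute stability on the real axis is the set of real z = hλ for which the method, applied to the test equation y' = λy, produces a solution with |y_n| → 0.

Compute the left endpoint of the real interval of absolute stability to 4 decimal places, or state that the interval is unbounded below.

z* = -4.6667.

On y'=λy, z=hλ:
  y_{n+1} = y_n + z·[5/7·y_n + 2/7·y_{n+1}] ⇒ (1 − 2/7z)y_{n+1} = (1 + 5/7z)y_n
  so R(z) = (1 + 5/7z)/(1 − 2/7z).

Solve |R(x)|<1 on ℝ⁻.
x=-0.82: |R|=0.3356
R=−1: 1+5/7x = −1+2/7x ⇒ -3/7x=2 ⇒ x=2/(-3/7)=-4.6667
Confirm numerically:
  x=-4.286: |R|=0.92666 <1
  x=-3.891: |R|=0.84258 <1
  x=-3.151: |R|=0.65817 <1
  x=-2.082: |R|=0.30545 <1
  x=-5.015: |R|=1.06136 >1
  x=-4.963: |R|=1.05252 >1
Stable set (-4.6667, 0).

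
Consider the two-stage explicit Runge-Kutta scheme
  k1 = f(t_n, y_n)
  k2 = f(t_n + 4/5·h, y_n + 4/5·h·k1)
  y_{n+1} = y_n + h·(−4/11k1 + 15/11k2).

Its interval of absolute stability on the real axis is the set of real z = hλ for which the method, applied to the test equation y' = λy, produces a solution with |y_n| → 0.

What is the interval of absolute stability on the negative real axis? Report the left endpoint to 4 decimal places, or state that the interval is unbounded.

(-0.9167, 0).

Set f=λy, z=hλ:
  k1=λy_n ⇒ h·k1=z·y_n;  k2=λ(1+4/5z)y_n ⇒ h·k2=z(1+4/5z)y_n
  y_{n+1}/y_n = 1 − 4/11z + 15/11z(1+4/5z) = 1 + z + 12/11z²
  ⇒ R(z) = 1 + z + 12/11z².

Solve |R(x)|<1 on ℝ⁻.
x=-0.84: |R|=0.9297
R=1: x+12/11x²=0 ⇒ x=−11/12=-0.9167; min R=1−1/(4·12/11)=0.7708>−1
Confirm numerically:
  x=-0.828: |R|=0.91991 <1
  x=-0.600: |R|=0.79273 <1
  x=-0.591: |R|=0.79003 <1
  x=-1.363: |R|=1.66366 >1
  x=-1.143: |R|=1.28222 >1
Interval (-0.9167, 0).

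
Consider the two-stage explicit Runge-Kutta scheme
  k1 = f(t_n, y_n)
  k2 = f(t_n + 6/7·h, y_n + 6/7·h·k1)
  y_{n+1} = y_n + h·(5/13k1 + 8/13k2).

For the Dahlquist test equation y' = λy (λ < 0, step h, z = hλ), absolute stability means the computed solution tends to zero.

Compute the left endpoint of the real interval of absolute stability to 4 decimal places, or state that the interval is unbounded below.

z* = -1.8958.

Test eqn y'=λy, z=hλ:
  k1=λy_n ⇒ h·k1=z·y_n;  k2=λ(1+6/7z)y_n ⇒ h·k2=z(1+6/7z)y_n
  y_{n+1}/y_n = 1 + 5/13z + 8/13z(1+6/7z) = 1 + z + 48/91z²
  ⇒ R(z) = 1 + z + 48/91z².

Find x<0 with |R(x)|<1.
x=-1.42: |R|=0.6436
R=1: x+48/91x²=0 ⇒ x=−91/48=-1.8958; min R=1−1/(4·48/91)=0.5260>−1
Confirm numerically:
  x=-1.806: |R|=0.91442 <1
  x=-1.424: |R|=0.64560 <1
  x=-1.130: |R|=0.54353 <1
  x=-2.423: |R|=1.67375 >1
  x=-2.254: |R|=1.42583 >1
  x=-2.178: |R|=1.32416 >1
So |R|<1 on (-1.8958, 0).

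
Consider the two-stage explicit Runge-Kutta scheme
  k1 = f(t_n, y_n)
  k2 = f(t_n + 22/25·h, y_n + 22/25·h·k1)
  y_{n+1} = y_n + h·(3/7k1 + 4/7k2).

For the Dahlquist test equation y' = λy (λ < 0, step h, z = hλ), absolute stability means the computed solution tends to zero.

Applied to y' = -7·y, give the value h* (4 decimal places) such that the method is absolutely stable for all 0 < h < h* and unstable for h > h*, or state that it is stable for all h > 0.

(-1.9886,0); λ=-7 ⇒ h* = (175/88)/7 = 0.2841.

Test eqn y'=λy, z=hλ:
  k1=λy_n ⇒ h·k1=z·y_n;  k2=λ(1+22/25z)y_n ⇒ h·k2=z(1+22/25z)y_n
  y_{n+1}/y_n = 1 + 3/7z + 4/7z(1+22/25z) = 1 + z + 88/175z²
  Hence R(z) = 1 + z + 88/175z².

Solve |R(x)|<1 on ℝ⁻.
x=-1.36: |R|=0.5701
R=1: x+88/175x²=0 ⇒ x=−175/88=-1.9886; min R=1−1/(4·88/175)=0.5028>−1
Confirm numerically:
  x=-1.808: |R|=0.83577 <1
  x=-1.711: |R|=0.76112 <1
  x=-1.531: |R|=0.64768 <1
  x=-2.543: |R|=1.70890 >1
  x=-2.042: |R|=1.05480 >1
Interval (-1.9886, 0).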